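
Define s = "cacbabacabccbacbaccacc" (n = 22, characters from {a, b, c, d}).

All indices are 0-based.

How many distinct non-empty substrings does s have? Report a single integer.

rank | idx | suffix
   0 |   4 | abacabccbacbaccacc
   1 |   8 | abccbacbaccacc
   2 |   6 | acabccbacbaccacc
   3 |   1 | acbabacabccbacbaccacc
   4 |  13 | acbaccacc
   5 |  19 | acc
   6 |  16 | accacc
   7 |   3 | babacabccbacbaccacc
   8 |   5 | bacabccbacbaccacc
   9 |  12 | bacbaccacc
  10 |  15 | baccacc
  11 |   9 | bccbacbaccacc
  12 |  21 | c
  13 |   7 | cabccbacbaccacc
  14 |   0 | cacbabacabccbacbaccacc
  15 |  18 | cacc
  16 |   2 | cbabacabccbacbaccacc
  17 |  11 | cbacbaccacc
  18 |  14 | cbaccacc
  19 |  20 | cc
  20 |  17 | ccacc
  21 |  10 | ccbacbaccacc

SA = [4, 8, 6, 1, 13, 19, 16, 3, 5, 12, 15, 9, 21, 7, 0, 18, 2, 11, 14, 20, 17, 10]
rank  pair      lcp
   1  s[4:],s[8:]  2  'ab'
   2  s[8:],s[6:]  1  'a'
   3  s[6:],s[1:]  2  'ac'
   4  s[1:],s[13:]  4  'acba'
   5  s[13:],s[19:]  2  'ac'
   6  s[19:],s[16:]  3  'acc'
   7  s[16:],s[3:]  0  ''
   8  s[3:],s[5:]  2  'ba'
   9  s[5:],s[12:]  3  'bac'
  10  s[12:],s[15:]  3  'bac'
  11  s[15:],s[9:]  1  'b'
  12  s[9:],s[21:]  0  ''
  13  s[21:],s[7:]  1  'c'
  14  s[7:],s[0:]  2  'ca'
  15  s[0:],s[18:]  3  'cac'
  16  s[18:],s[2:]  1  'c'
  17  s[2:],s[11:]  3  'cba'
  18  s[11:],s[14:]  4  'cbac'
  19  s[14:],s[20:]  1  'c'
  20  s[20:],s[17:]  2  'cc'
  21  s[17:],s[10:]  2  'cc'

n(n+1)/2 = 22·23/2 = 253
Σ LCP = 0 + 2 + 1 + 2 + 4 + 2 + 3 + 0 + 2 + 3 + 3 + 1 + 0 + 1 + 2 + 3 + 1 + 3 + 4 + 1 + 2 + 2 = 42
distinct = 253 − 42 = 211

211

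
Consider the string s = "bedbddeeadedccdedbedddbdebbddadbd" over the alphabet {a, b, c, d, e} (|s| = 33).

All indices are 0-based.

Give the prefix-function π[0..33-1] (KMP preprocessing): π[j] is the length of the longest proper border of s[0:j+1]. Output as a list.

[0, 0, 0, 1, 0, 0, 0, 0, 0, 0, 0, 0, 0, 0, 0, 0, 0, 1, 2, 3, 0, 0, 1, 0, 0, 1, 1, 0, 0, 0, 0, 1, 0]

π[0] = 0
j=1 s[j]='e': π[1]=0 (border '')
j=2 s[j]='d': π[2]=0 (border '')
j=3 s[j]='b': π[3]=1 (border 'b')
j=4 s[j]='d': k: 1→0; π[4]=0 (border '')
j=5 s[j]='d': π[5]=0 (border '')
j=6 s[j]='e': π[6]=0 (border '')
j=7 s[j]='e': π[7]=0 (border '')
j=8 s[j]='a': π[8]=0 (border '')
j=9 s[j]='d': π[9]=0 (border '')
j=10 s[j]='e': π[10]=0 (border '')
j=11 s[j]='d': π[11]=0 (border '')
j=12 s[j]='c': π[12]=0 (border '')
j=13 s[j]='c': π[13]=0 (border '')
j=14 s[j]='d': π[14]=0 (border '')
j=15 s[j]='e': π[15]=0 (border '')
j=16 s[j]='d': π[16]=0 (border '')
j=17 s[j]='b': π[17]=1 (border 'b')
j=18 s[j]='e': π[18]=2 (border 'be')
j=19 s[j]='d': π[19]=3 (border 'bed')
j=20 s[j]='d': k: 3→0; π[20]=0 (border '')
j=21 s[j]='d': π[21]=0 (border '')
j=22 s[j]='b': π[22]=1 (border 'b')
j=23 s[j]='d': k: 1→0; π[23]=0 (border '')
j=24 s[j]='e': π[24]=0 (border '')
j=25 s[j]='b': π[25]=1 (border 'b')
j=26 s[j]='b': k: 1→0; π[26]=1 (border 'b')
j=27 s[j]='d': k: 1→0; π[27]=0 (border '')
j=28 s[j]='d': π[28]=0 (border '')
j=29 s[j]='a': π[29]=0 (border '')
j=30 s[j]='d': π[30]=0 (border '')
j=31 s[j]='b': π[31]=1 (border 'b')
j=32 s[j]='d': k: 1→0; π[32]=0 (border '')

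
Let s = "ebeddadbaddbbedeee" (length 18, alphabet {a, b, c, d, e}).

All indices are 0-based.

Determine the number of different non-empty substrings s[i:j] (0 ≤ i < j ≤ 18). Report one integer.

sorted suffixes:
  #0 SA[0]=5  'adbaddbbedeee'
  #1 SA[1]=8  'addbbedeee'
  #2 SA[2]=7  'baddbbedeee'
  #3 SA[3]=11  'bbedeee'
  #4 SA[4]=1  'beddadbaddbbedeee'
  #5 SA[5]=12  'bedeee'
  #6 SA[6]=4  'dadbaddbbedeee'
  #7 SA[7]=6  'dbaddbbedeee'
  #8 SA[8]=10  'dbbedeee'
  #9 SA[9]=3  'ddadbaddbbedeee'
  #10 SA[10]=9  'ddbbedeee'
  #11 SA[11]=14  'deee'
  #12 SA[12]=17  'e'
  #13 SA[13]=0  'ebeddadbaddbbedeee'
  #14 SA[14]=2  'eddadbaddbbedeee'
  #15 SA[15]=13  'edeee'
  #16 SA[16]=16  'ee'
  #17 SA[17]=15  'eee'

SA = [5, 8, 7, 11, 1, 12, 4, 6, 10, 3, 9, 14, 17, 0, 2, 13, 16, 15]
[i] adj suffixes → lcp
  [1] 5/8 → 2 ('ad')
  [2] 8/7 → 0 ('')
  [3] 7/11 → 1 ('b')
  [4] 11/1 → 1 ('b')
  [5] 1/12 → 3 ('bed')
  [6] 12/4 → 0 ('')
  [7] 4/6 → 1 ('d')
  [8] 6/10 → 2 ('db')
  [9] 10/3 → 1 ('d')
  [10] 3/9 → 2 ('dd')
  [11] 9/14 → 1 ('d')
  [12] 14/17 → 0 ('')
  [13] 17/0 → 1 ('e')
  [14] 0/2 → 1 ('e')
  [15] 2/13 → 2 ('ed')
  [16] 13/16 → 1 ('e')
  [17] 16/15 → 2 ('ee')

n(n+1)/2 = 18·19/2 = 171
Σ LCP = 0 + 2 + 0 + 1 + 1 + 3 + 0 + 1 + 2 + 1 + 2 + 1 + 0 + 1 + 1 + 2 + 1 + 2 = 21
distinct = 171 − 21 = 150

150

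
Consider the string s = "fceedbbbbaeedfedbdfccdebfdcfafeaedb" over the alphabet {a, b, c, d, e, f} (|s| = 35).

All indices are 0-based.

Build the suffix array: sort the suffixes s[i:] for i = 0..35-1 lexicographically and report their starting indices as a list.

[31, 9, 28, 34, 8, 7, 6, 5, 16, 23, 19, 20, 1, 26, 33, 4, 15, 25, 21, 17, 12, 30, 22, 32, 3, 14, 11, 2, 10, 27, 18, 0, 24, 29, 13]

sorted suffixes:
  #0 SA[0]=31  'aedb'
  #1 SA[1]=9  'aeedfedbdfccdebfdcfafeaedb'
  #2 SA[2]=28  'afeaedb'
  #3 SA[3]=34  'b'
  #4 SA[4]=8  'baeedfedbdfccdebfdcfafeaedb'
  #5 SA[5]=7  'bbaeedfedbdfccdebfdcfafeaedb'
  #6 SA[6]=6  'bbbaeedfedbdfccdebfdcfafeaedb'
  #7 SA[7]=5  'bbbbaeedfedbdfccdebfdcfafeaedb'
  #8 SA[8]=16  'bdfccdebfdcfafeaedb'
  #9 SA[9]=23  'bfdcfafeaedb'
  #10 SA[10]=19  'ccdebfdcfafeaedb'
  #11 SA[11]=20  'cdebfdcfafeaedb'
  #12 SA[12]=1  'ceedbbbbaeedfedbdfccdebfdcfafeaedb'
  #13 SA[13]=26  'cfafeaedb'
  #14 SA[14]=33  'db'
  #15 SA[15]=4  'dbbbbaeedfedbdfccdebfdcfafeaedb'
  #16 SA[16]=15  'dbdfccdebfdcfafeaedb'
  #17 SA[17]=25  'dcfafeaedb'
  #18 SA[18]=21  'debfdcfafeaedb'
  #19 SA[19]=17  'dfccdebfdcfafeaedb'
  #20 SA[20]=12  'dfedbdfccdebfdcfafeaedb'
  #21 SA[21]=30  'eaedb'
  #22 SA[22]=22  'ebfdcfafeaedb'
  #23 SA[23]=32  'edb'
  #24 SA[24]=3  'edbbbbaeedfedbdfccdebfdcfafeaedb'
  #25 SA[25]=14  'edbdfccdebfdcfafeaedb'
  #26 SA[26]=11  'edfedbdfccdebfdcfafeaedb'
  #27 SA[27]=2  'eedbbbbaeedfedbdfccdebfdcfafeaedb'
  #28 SA[28]=10  'eedfedbdfccdebfdcfafeaedb'
  #29 SA[29]=27  'fafeaedb'
  #30 SA[30]=18  'fccdebfdcfafeaedb'
  #31 SA[31]=0  'fceedbbbbaeedfedbdfccdebfdcfafeaedb'
  #32 SA[32]=24  'fdcfafeaedb'
  #33 SA[33]=29  'feaedb'
  #34 SA[34]=13  'fedbdfccdebfdcfafeaedb'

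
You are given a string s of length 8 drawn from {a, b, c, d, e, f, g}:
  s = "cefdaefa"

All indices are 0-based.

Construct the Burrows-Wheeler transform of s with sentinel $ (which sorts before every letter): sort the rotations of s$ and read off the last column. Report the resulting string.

rank  rotation   last
    0  $cefdaefa  a
    1  a$cefdaef  f
    2  aefa$cefd  d
    3  cefdaefa$  $
    4  daefa$cef  f
    5  efa$cefda  a
    6  efdaefa$c  c
    7  fa$cefdae  e
    8  fdaefa$ce  e

afd$facee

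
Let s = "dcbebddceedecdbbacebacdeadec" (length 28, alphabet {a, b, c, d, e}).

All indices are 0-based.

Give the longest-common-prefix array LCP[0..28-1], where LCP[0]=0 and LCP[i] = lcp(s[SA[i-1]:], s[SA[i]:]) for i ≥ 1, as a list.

[0, 2, 1, 0, 3, 1, 1, 1, 0, 1, 1, 2, 1, 2, 0, 1, 2, 1, 1, 2, 3, 0, 1, 2, 1, 2, 1, 1]

rank→(start, suffix):
  0 → (20, 'acdeadec')
  1 → (16, 'acebacdeadec')
  2 → (24, 'adec')
  3 → (19, 'bacdeadec')
  4 → (15, 'bacebacdeadec')
  5 → (14, 'bbacebacdeadec')
  6 → (4, 'bddceedecdbbacebacdeadec')
  7 → (2, 'bebddceedecdbbacebacdeadec')
  8 → (27, 'c')
  9 → (1, 'cbebddceedecdbbacebacdeadec')
  10 → (12, 'cdbbacebacdeadec')
  11 → (21, 'cdeadec')
  12 → (17, 'cebacdeadec')
  13 → (7, 'ceedecdbbacebacdeadec')
  14 → (13, 'dbbacebacdeadec')
  15 → (0, 'dcbebddceedecdbbacebacdeadec')
  16 → (6, 'dceedecdbbacebacdeadec')
  17 → (5, 'ddceedecdbbacebacdeadec')
  18 → (22, 'deadec')
  19 → (25, 'dec')
  20 → (10, 'decdbbacebacdeadec')
  21 → (23, 'eadec')
  22 → (18, 'ebacdeadec')
  23 → (3, 'ebddceedecdbbacebacdeadec')
  24 → (26, 'ec')
  25 → (11, 'ecdbbacebacdeadec')
  26 → (9, 'edecdbbacebacdeadec')
  27 → (8, 'eedecdbbacebacdeadec')

SA = [20, 16, 24, 19, 15, 14, 4, 2, 27, 1, 12, 21, 17, 7, 13, 0, 6, 5, 22, 25, 10, 23, 18, 3, 26, 11, 9, 8]
[i] adj suffixes → lcp
  [1] 20/16 → 2 ('ac')
  [2] 16/24 → 1 ('a')
  [3] 24/19 → 0 ('')
  [4] 19/15 → 3 ('bac')
  [5] 15/14 → 1 ('b')
  [6] 14/4 → 1 ('b')
  [7] 4/2 → 1 ('b')
  [8] 2/27 → 0 ('')
  [9] 27/1 → 1 ('c')
  [10] 1/12 → 1 ('c')
  [11] 12/21 → 2 ('cd')
  [12] 21/17 → 1 ('c')
  [13] 17/7 → 2 ('ce')
  [14] 7/13 → 0 ('')
  [15] 13/0 → 1 ('d')
  [16] 0/6 → 2 ('dc')
  [17] 6/5 → 1 ('d')
  [18] 5/22 → 1 ('d')
  [19] 22/25 → 2 ('de')
  [20] 25/10 → 3 ('dec')
  [21] 10/23 → 0 ('')
  [22] 23/18 → 1 ('e')
  [23] 18/3 → 2 ('eb')
  [24] 3/26 → 1 ('e')
  [25] 26/11 → 2 ('ec')
  [26] 11/9 → 1 ('e')
  [27] 9/8 → 1 ('e')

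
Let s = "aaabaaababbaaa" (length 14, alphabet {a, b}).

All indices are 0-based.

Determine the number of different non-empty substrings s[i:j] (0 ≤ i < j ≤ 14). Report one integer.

75

rank | idx | suffix
   0 |  13 | a
   1 |  12 | aa
   2 |  11 | aaa
   3 |   0 | aaabaaababbaaa
   4 |   4 | aaababbaaa
   5 |   1 | aabaaababbaaa
   6 |   5 | aababbaaa
   7 |   2 | abaaababbaaa
   8 |   6 | ababbaaa
   9 |   8 | abbaaa
  10 |  10 | baaa
  11 |   3 | baaababbaaa
  12 |   7 | babbaaa
  13 |   9 | bbaaa

SA = [13, 12, 11, 0, 4, 1, 5, 2, 6, 8, 10, 3, 7, 9]
[i] adj suffixes → lcp
  [1] 13/12 → 1 ('a')
  [2] 12/11 → 2 ('aa')
  [3] 11/0 → 3 ('aaa')
  [4] 0/4 → 5 ('aaaba')
  [5] 4/1 → 2 ('aa')
  [6] 1/5 → 4 ('aaba')
  [7] 5/2 → 1 ('a')
  [8] 2/6 → 3 ('aba')
  [9] 6/8 → 2 ('ab')
  [10] 8/10 → 0 ('')
  [11] 10/3 → 4 ('baaa')
  [12] 3/7 → 2 ('ba')
  [13] 7/9 → 1 ('b')

n(n+1)/2 = 14·15/2 = 105
Σ LCP = 0 + 1 + 2 + 3 + 5 + 2 + 4 + 1 + 3 + 2 + 0 + 4 + 2 + 1 = 30
distinct = 105 − 30 = 75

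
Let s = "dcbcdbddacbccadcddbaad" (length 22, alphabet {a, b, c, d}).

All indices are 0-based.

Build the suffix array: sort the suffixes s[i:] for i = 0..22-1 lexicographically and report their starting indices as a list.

rank | idx | suffix
   0 |  19 | aad
   1 |   8 | acbccadcddbaad
   2 |  20 | ad
   3 |  13 | adcddbaad
   4 |  18 | baad
   5 |  10 | bccadcddbaad
   6 |   2 | bcdbddacbccadcddbaad
   7 |   5 | bddacbccadcddbaad
   8 |  12 | cadcddbaad
   9 |   9 | cbccadcddbaad
  10 |   1 | cbcdbddacbccadcddbaad
  11 |  11 | ccadcddbaad
  12 |   3 | cdbddacbccadcddbaad
  13 |  15 | cddbaad
  14 |  21 | d
  15 |   7 | dacbccadcddbaad
  16 |  17 | dbaad
  17 |   4 | dbddacbccadcddbaad
  18 |   0 | dcbcdbddacbccadcddbaad
  19 |  14 | dcddbaad
  20 |   6 | ddacbccadcddbaad
  21 |  16 | ddbaad

[19, 8, 20, 13, 18, 10, 2, 5, 12, 9, 1, 11, 3, 15, 21, 7, 17, 4, 0, 14, 6, 16]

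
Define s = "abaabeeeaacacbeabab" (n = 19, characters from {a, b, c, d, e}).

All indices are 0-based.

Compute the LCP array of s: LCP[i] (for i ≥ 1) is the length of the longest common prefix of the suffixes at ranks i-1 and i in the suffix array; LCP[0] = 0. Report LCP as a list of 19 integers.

[0, 2, 1, 2, 3, 2, 1, 2, 0, 1, 2, 1, 2, 0, 1, 0, 2, 1, 2]

rank→(start, suffix):
  0 → (2, 'aabeeeaacacbeabab')
  1 → (8, 'aacacbeabab')
  2 → (17, 'ab')
  3 → (0, 'abaabeeeaacacbeabab')
  4 → (15, 'abab')
  5 → (3, 'abeeeaacacbeabab')
  6 → (9, 'acacbeabab')
  7 → (11, 'acbeabab')
  8 → (18, 'b')
  9 → (1, 'baabeeeaacacbeabab')
  10 → (16, 'bab')
  11 → (13, 'beabab')
  12 → (4, 'beeeaacacbeabab')
  13 → (10, 'cacbeabab')
  14 → (12, 'cbeabab')
  15 → (7, 'eaacacbeabab')
  16 → (14, 'eabab')
  17 → (6, 'eeaacacbeabab')
  18 → (5, 'eeeaacacbeabab')

SA = [2, 8, 17, 0, 15, 3, 9, 11, 18, 1, 16, 13, 4, 10, 12, 7, 14, 6, 5]
i: (SA[i-1],SA[i]) lcp shared
  1: (2,8) 2 'aa'
  2: (8,17) 1 'a'
  3: (17,0) 2 'ab'
  4: (0,15) 3 'aba'
  5: (15,3) 2 'ab'
  6: (3,9) 1 'a'
  7: (9,11) 2 'ac'
  8: (11,18) 0 ''
  9: (18,1) 1 'b'
  10: (1,16) 2 'ba'
  11: (16,13) 1 'b'
  12: (13,4) 2 'be'
  13: (4,10) 0 ''
  14: (10,12) 1 'c'
  15: (12,7) 0 ''
  16: (7,14) 2 'ea'
  17: (14,6) 1 'e'
  18: (6,5) 2 'ee'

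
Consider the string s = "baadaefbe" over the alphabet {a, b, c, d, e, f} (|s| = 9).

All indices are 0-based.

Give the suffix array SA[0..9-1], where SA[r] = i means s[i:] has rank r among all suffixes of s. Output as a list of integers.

[1, 2, 4, 0, 7, 3, 8, 5, 6]

sorted suffixes:
  #0 SA[0]=1  'aadaefbe'
  #1 SA[1]=2  'adaefbe'
  #2 SA[2]=4  'aefbe'
  #3 SA[3]=0  'baadaefbe'
  #4 SA[4]=7  'be'
  #5 SA[5]=3  'daefbe'
  #6 SA[6]=8  'e'
  #7 SA[7]=5  'efbe'
  #8 SA[8]=6  'fbe'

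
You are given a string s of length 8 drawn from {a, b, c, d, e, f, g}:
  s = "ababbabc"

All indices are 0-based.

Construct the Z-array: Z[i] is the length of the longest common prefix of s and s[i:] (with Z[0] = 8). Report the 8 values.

Z[0]=8
i=1: i≥r, start 0; Z[1]=0
i=2: i≥r, start 0; Z[2]=2 extend→box=[2,4)
i=3: min(r-i=1, Z[1]=0)=0; Z[3]=0
i=4: i≥r, start 0; Z[4]=0
i=5: i≥r, start 0; Z[5]=2 extend→box=[5,7)
i=6: min(r-i=1, Z[1]=0)=0; Z[6]=0
i=7: i≥r, start 0; Z[7]=0

[8, 0, 2, 0, 0, 2, 0, 0]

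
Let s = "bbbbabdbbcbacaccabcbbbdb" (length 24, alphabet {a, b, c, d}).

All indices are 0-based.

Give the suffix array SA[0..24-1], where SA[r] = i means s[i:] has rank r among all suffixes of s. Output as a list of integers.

rank→(start, suffix):
  0 → (16, 'abcbbbdb')
  1 → (4, 'abdbbcbacaccabcbbbdb')
  2 → (11, 'acaccabcbbbdb')
  3 → (13, 'accabcbbbdb')
  4 → (23, 'b')
  5 → (3, 'babdbbcbacaccabcbbbdb')
  6 → (10, 'bacaccabcbbbdb')
  7 → (2, 'bbabdbbcbacaccabcbbbdb')
  8 → (1, 'bbbabdbbcbacaccabcbbbdb')
  9 → (0, 'bbbbabdbbcbacaccabcbbbdb')
  10 → (19, 'bbbdb')
  11 → (7, 'bbcbacaccabcbbbdb')
  12 → (20, 'bbdb')
  13 → (8, 'bcbacaccabcbbbdb')
  14 → (17, 'bcbbbdb')
  15 → (21, 'bdb')
  16 → (5, 'bdbbcbacaccabcbbbdb')
  17 → (15, 'cabcbbbdb')
  18 → (12, 'caccabcbbbdb')
  19 → (9, 'cbacaccabcbbbdb')
  20 → (18, 'cbbbdb')
  21 → (14, 'ccabcbbbdb')
  22 → (22, 'db')
  23 → (6, 'dbbcbacaccabcbbbdb')

[16, 4, 11, 13, 23, 3, 10, 2, 1, 0, 19, 7, 20, 8, 17, 21, 5, 15, 12, 9, 18, 14, 22, 6]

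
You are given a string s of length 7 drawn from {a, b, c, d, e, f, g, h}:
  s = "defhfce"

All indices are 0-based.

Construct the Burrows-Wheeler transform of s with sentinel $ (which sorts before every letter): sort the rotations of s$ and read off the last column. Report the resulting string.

ef$cdhef

rank  rotation  last
    0  $defhfce  e
    1  ce$defhf  f
    2  defhfce$  $
    3  e$defhfc  c
    4  efhfce$d  d
    5  fce$defh  h
    6  fhfce$de  e
    7  hfce$def  f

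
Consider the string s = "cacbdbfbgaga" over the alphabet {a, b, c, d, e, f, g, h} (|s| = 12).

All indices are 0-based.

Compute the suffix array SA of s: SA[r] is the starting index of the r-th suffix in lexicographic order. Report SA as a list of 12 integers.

rank→(start, suffix):
  0 → (11, 'a')
  1 → (1, 'acbdbfbgaga')
  2 → (9, 'aga')
  3 → (3, 'bdbfbgaga')
  4 → (5, 'bfbgaga')
  5 → (7, 'bgaga')
  6 → (0, 'cacbdbfbgaga')
  7 → (2, 'cbdbfbgaga')
  8 → (4, 'dbfbgaga')
  9 → (6, 'fbgaga')
  10 → (10, 'ga')
  11 → (8, 'gaga')

[11, 1, 9, 3, 5, 7, 0, 2, 4, 6, 10, 8]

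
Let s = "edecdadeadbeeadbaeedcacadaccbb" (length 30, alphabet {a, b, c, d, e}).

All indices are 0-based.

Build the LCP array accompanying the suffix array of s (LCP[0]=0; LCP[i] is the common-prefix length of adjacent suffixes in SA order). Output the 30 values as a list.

[0, 2, 1, 2, 3, 2, 1, 0, 1, 1, 1, 0, 2, 1, 1, 1, 0, 2, 1, 2, 1, 1, 2, 0, 4, 1, 1, 2, 1, 2]

rank→(start, suffix):
  0 → (21, 'acadaccbb')
  1 → (25, 'accbb')
  2 → (23, 'adaccbb')
  3 → (13, 'adbaeedcacadaccbb')
  4 → (8, 'adbeeadbaeedcacadaccbb')
  5 → (5, 'adeadbeeadbaeedcacadaccbb')
  6 → (16, 'aeedcacadaccbb')
  7 → (29, 'b')
  8 → (15, 'baeedcacadaccbb')
  9 → (28, 'bb')
  10 → (10, 'beeadbaeedcacadaccbb')
  11 → (20, 'cacadaccbb')
  12 → (22, 'cadaccbb')
  13 → (27, 'cbb')
  14 → (26, 'ccbb')
  15 → (3, 'cdadeadbeeadbaeedcacadaccbb')
  16 → (24, 'daccbb')
  17 → (4, 'dadeadbeeadbaeedcacadaccbb')
  18 → (14, 'dbaeedcacadaccbb')
  19 → (9, 'dbeeadbaeedcacadaccbb')
  20 → (19, 'dcacadaccbb')
  21 → (6, 'deadbeeadbaeedcacadaccbb')
  22 → (1, 'decdadeadbeeadbaeedcacadaccbb')
  23 → (12, 'eadbaeedcacadaccbb')
  24 → (7, 'eadbeeadbaeedcacadaccbb')
  25 → (2, 'ecdadeadbeeadbaeedcacadaccbb')
  26 → (18, 'edcacadaccbb')
  27 → (0, 'edecdadeadbeeadbaeedcacadaccbb')
  28 → (11, 'eeadbaeedcacadaccbb')
  29 → (17, 'eedcacadaccbb')

SA = [21, 25, 23, 13, 8, 5, 16, 29, 15, 28, 10, 20, 22, 27, 26, 3, 24, 4, 14, 9, 19, 6, 1, 12, 7, 2, 18, 0, 11, 17]
i: (SA[i-1],SA[i]) lcp shared
  1: (21,25) 2 'ac'
  2: (25,23) 1 'a'
  3: (23,13) 2 'ad'
  4: (13,8) 3 'adb'
  5: (8,5) 2 'ad'
  6: (5,16) 1 'a'
  7: (16,29) 0 ''
  8: (29,15) 1 'b'
  9: (15,28) 1 'b'
  10: (28,10) 1 'b'
  11: (10,20) 0 ''
  12: (20,22) 2 'ca'
  13: (22,27) 1 'c'
  14: (27,26) 1 'c'
  15: (26,3) 1 'c'
  16: (3,24) 0 ''
  17: (24,4) 2 'da'
  18: (4,14) 1 'd'
  19: (14,9) 2 'db'
  20: (9,19) 1 'd'
  21: (19,6) 1 'd'
  22: (6,1) 2 'de'
  23: (1,12) 0 ''
  24: (12,7) 4 'eadb'
  25: (7,2) 1 'e'
  26: (2,18) 1 'e'
  27: (18,0) 2 'ed'
  28: (0,11) 1 'e'
  29: (11,17) 2 'ee'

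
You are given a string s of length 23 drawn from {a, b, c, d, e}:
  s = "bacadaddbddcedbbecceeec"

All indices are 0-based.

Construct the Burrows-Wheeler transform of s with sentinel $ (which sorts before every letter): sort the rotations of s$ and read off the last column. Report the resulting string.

rank  rotation                  last
    0  $bacadaddbddcedbbecceeec  c
    1  acadaddbddcedbbecceeec$b  b
    2  adaddbddcedbbecceeec$bac  c
    3  addbddcedbbecceeec$bacad  d
    4  bacadaddbddcedbbecceeec$  $
    5  bbecceeec$bacadaddbddced  d
    6  bddcedbbecceeec$bacadadd  d
    7  becceeec$bacadaddbddcedb  b
    8  c$bacadaddbddcedbbecceee  e
    9  cadaddbddcedbbecceeec$ba  a
   10  cceeec$bacadaddbddcedbbe  e
   11  cedbbecceeec$bacadaddbdd  d
   12  ceeec$bacadaddbddcedbbec  c
   13  daddbddcedbbecceeec$baca  a
   14  dbbecceeec$bacadaddbddce  e
   15  dbddcedbbecceeec$bacadad  d
   16  dcedbbecceeec$bacadaddbd  d
   17  ddbddcedbbecceeec$bacada  a
   18  ddcedbbecceeec$bacadaddb  b
   19  ec$bacadaddbddcedbbeccee  e
   20  ecceeec$bacadaddbddcedbb  b
   21  edbbecceeec$bacadaddbddc  c
   22  eec$bacadaddbddcedbbecce  e
   23  eeec$bacadaddbddcedbbecc  c

cbcd$ddbeaedcaeddabebcec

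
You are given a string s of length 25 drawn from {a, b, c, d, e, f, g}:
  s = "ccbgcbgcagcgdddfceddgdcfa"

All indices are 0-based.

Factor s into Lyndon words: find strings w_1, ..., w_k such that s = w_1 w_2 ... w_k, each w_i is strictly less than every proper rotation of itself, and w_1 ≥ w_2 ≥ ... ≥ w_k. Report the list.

emit factor 1: 'c' (i=0, period=1)
emit factor 2: 'c' (i=1, period=1)
emit factor 3: 'bgc' (i=2, period=3)
emit factor 4: 'bgc' (i=5, period=3)
emit factor 5: 'agcgdddfceddgdcf' (i=8, period=16)
emit factor 6: 'a' (i=24, period=1)

["c", "c", "bgc", "bgc", "agcgdddfceddgdcf", "a"]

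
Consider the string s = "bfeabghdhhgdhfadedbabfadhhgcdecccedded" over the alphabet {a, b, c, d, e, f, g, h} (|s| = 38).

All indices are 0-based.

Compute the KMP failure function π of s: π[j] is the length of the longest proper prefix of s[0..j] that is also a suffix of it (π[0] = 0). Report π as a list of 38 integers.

π[0] = 0
j=1 s[j]='f': π[1]=0 (border '')
j=2 s[j]='e': π[2]=0 (border '')
j=3 s[j]='a': π[3]=0 (border '')
j=4 s[j]='b': π[4]=1 (border 'b')
j=5 s[j]='g': k: 1→0; π[5]=0 (border '')
j=6 s[j]='h': π[6]=0 (border '')
j=7 s[j]='d': π[7]=0 (border '')
j=8 s[j]='h': π[8]=0 (border '')
j=9 s[j]='h': π[9]=0 (border '')
j=10 s[j]='g': π[10]=0 (border '')
j=11 s[j]='d': π[11]=0 (border '')
j=12 s[j]='h': π[12]=0 (border '')
j=13 s[j]='f': π[13]=0 (border '')
j=14 s[j]='a': π[14]=0 (border '')
j=15 s[j]='d': π[15]=0 (border '')
j=16 s[j]='e': π[16]=0 (border '')
j=17 s[j]='d': π[17]=0 (border '')
j=18 s[j]='b': π[18]=1 (border 'b')
j=19 s[j]='a': k: 1→0; π[19]=0 (border '')
j=20 s[j]='b': π[20]=1 (border 'b')
j=21 s[j]='f': π[21]=2 (border 'bf')
j=22 s[j]='a': k: 2→0; π[22]=0 (border '')
j=23 s[j]='d': π[23]=0 (border '')
j=24 s[j]='h': π[24]=0 (border '')
j=25 s[j]='h': π[25]=0 (border '')
j=26 s[j]='g': π[26]=0 (border '')
j=27 s[j]='c': π[27]=0 (border '')
j=28 s[j]='d': π[28]=0 (border '')
j=29 s[j]='e': π[29]=0 (border '')
j=30 s[j]='c': π[30]=0 (border '')
j=31 s[j]='c': π[31]=0 (border '')
j=32 s[j]='c': π[32]=0 (border '')
j=33 s[j]='e': π[33]=0 (border '')
j=34 s[j]='d': π[34]=0 (border '')
j=35 s[j]='d': π[35]=0 (border '')
j=36 s[j]='e': π[36]=0 (border '')
j=37 s[j]='d': π[37]=0 (border '')

[0, 0, 0, 0, 1, 0, 0, 0, 0, 0, 0, 0, 0, 0, 0, 0, 0, 0, 1, 0, 1, 2, 0, 0, 0, 0, 0, 0, 0, 0, 0, 0, 0, 0, 0, 0, 0, 0]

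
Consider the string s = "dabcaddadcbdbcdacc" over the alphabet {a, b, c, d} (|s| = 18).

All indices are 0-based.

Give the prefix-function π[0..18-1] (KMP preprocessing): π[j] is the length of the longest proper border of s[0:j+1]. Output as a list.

[0, 0, 0, 0, 0, 1, 1, 2, 1, 0, 0, 1, 0, 0, 1, 2, 0, 0]

π[0] = 0
j=1 s[j]='a': π[1]=0 (border '')
j=2 s[j]='b': π[2]=0 (border '')
j=3 s[j]='c': π[3]=0 (border '')
j=4 s[j]='a': π[4]=0 (border '')
j=5 s[j]='d': π[5]=1 (border 'd')
j=6 s[j]='d': k: 1→0; π[6]=1 (border 'd')
j=7 s[j]='a': π[7]=2 (border 'da')
j=8 s[j]='d': k: 2→0; π[8]=1 (border 'd')
j=9 s[j]='c': k: 1→0; π[9]=0 (border '')
j=10 s[j]='b': π[10]=0 (border '')
j=11 s[j]='d': π[11]=1 (border 'd')
j=12 s[j]='b': k: 1→0; π[12]=0 (border '')
j=13 s[j]='c': π[13]=0 (border '')
j=14 s[j]='d': π[14]=1 (border 'd')
j=15 s[j]='a': π[15]=2 (border 'da')
j=16 s[j]='c': k: 2→0; π[16]=0 (border '')
j=17 s[j]='c': π[17]=0 (border '')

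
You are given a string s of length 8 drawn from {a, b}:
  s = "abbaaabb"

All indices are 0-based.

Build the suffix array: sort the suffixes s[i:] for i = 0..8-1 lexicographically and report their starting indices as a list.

[3, 4, 5, 0, 7, 2, 6, 1]

rank | idx | suffix
   0 |   3 | aaabb
   1 |   4 | aabb
   2 |   5 | abb
   3 |   0 | abbaaabb
   4 |   7 | b
   5 |   2 | baaabb
   6 |   6 | bb
   7 |   1 | bbaaabb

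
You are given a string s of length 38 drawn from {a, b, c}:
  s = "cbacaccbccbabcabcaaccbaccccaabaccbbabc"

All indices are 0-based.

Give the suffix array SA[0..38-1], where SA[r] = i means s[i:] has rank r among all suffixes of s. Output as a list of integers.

sorted suffixes:
  #0 SA[0]=27  'aabaccbbabc'
  #1 SA[1]=17  'aaccbaccccaabaccbbabc'
  #2 SA[2]=28  'abaccbbabc'
  #3 SA[3]=35  'abc'
  #4 SA[4]=14  'abcaaccbaccccaabaccbbabc'
  #5 SA[5]=11  'abcabcaaccbaccccaabaccbbabc'
  #6 SA[6]=2  'acaccbccbabcabcaaccbaccccaabaccbbabc'
  #7 SA[7]=18  'accbaccccaabaccbbabc'
  #8 SA[8]=30  'accbbabc'
  #9 SA[9]=4  'accbccbabcabcaaccbaccccaabaccbbabc'
  #10 SA[10]=22  'accccaabaccbbabc'
  #11 SA[11]=34  'babc'
  #12 SA[12]=10  'babcabcaaccbaccccaabaccbbabc'
  #13 SA[13]=1  'bacaccbccbabcabcaaccbaccccaabaccbbabc'
  #14 SA[14]=29  'baccbbabc'
  #15 SA[15]=21  'baccccaabaccbbabc'
  #16 SA[16]=33  'bbabc'
  #17 SA[17]=36  'bc'
  #18 SA[18]=15  'bcaaccbaccccaabaccbbabc'
  #19 SA[19]=12  'bcabcaaccbaccccaabaccbbabc'
  #20 SA[20]=7  'bccbabcabcaaccbaccccaabaccbbabc'
  #21 SA[21]=37  'c'
  #22 SA[22]=26  'caabaccbbabc'
  #23 SA[23]=16  'caaccbaccccaabaccbbabc'
  #24 SA[24]=13  'cabcaaccbaccccaabaccbbabc'
  #25 SA[25]=3  'caccbccbabcabcaaccbaccccaabaccbbabc'
  #26 SA[26]=9  'cbabcabcaaccbaccccaabaccbbabc'
  #27 SA[27]=0  'cbacaccbccbabcabcaaccbaccccaabaccbbabc'
  #28 SA[28]=20  'cbaccccaabaccbbabc'
  #29 SA[29]=32  'cbbabc'
  #30 SA[30]=6  'cbccbabcabcaaccbaccccaabaccbbabc'
  #31 SA[31]=25  'ccaabaccbbabc'
  #32 SA[32]=8  'ccbabcabcaaccbaccccaabaccbbabc'
  #33 SA[33]=19  'ccbaccccaabaccbbabc'
  #34 SA[34]=31  'ccbbabc'
  #35 SA[35]=5  'ccbccbabcabcaaccbaccccaabaccbbabc'
  #36 SA[36]=24  'cccaabaccbbabc'
  #37 SA[37]=23  'ccccaabaccbbabc'

[27, 17, 28, 35, 14, 11, 2, 18, 30, 4, 22, 34, 10, 1, 29, 21, 33, 36, 15, 12, 7, 37, 26, 16, 13, 3, 9, 0, 20, 32, 6, 25, 8, 19, 31, 5, 24, 23]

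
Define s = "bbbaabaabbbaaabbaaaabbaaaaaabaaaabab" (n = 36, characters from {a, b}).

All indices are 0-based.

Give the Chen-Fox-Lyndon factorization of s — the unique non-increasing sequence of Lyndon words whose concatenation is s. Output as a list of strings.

["b", "b", "b", "aabaabbb", "aaabb", "aaaabb", "aaaaaabaaaabab"]

emit factor 1: 'b' (i=0, period=1)
emit factor 2: 'b' (i=1, period=1)
emit factor 3: 'b' (i=2, period=1)
emit factor 4: 'aabaabbb' (i=3, period=8)
emit factor 5: 'aaabb' (i=11, period=5)
emit factor 6: 'aaaabb' (i=16, period=6)
emit factor 7: 'aaaaaabaaaabab' (i=22, period=14)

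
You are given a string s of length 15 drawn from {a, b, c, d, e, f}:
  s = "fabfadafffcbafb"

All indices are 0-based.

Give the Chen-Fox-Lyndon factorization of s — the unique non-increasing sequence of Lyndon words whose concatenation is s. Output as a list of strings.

emit factor 1: 'f' (i=0, period=1)
emit factor 2: 'abfadafffcbafb' (i=1, period=14)

["f", "abfadafffcbafb"]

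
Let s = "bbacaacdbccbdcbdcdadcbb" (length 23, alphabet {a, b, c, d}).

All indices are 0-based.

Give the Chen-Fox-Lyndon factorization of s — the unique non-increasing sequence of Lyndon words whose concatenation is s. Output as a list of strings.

emit factor 1: 'b' (i=0, period=1)
emit factor 2: 'b' (i=1, period=1)
emit factor 3: 'ac' (i=2, period=2)
emit factor 4: 'aacdbccbdcbdcdadcbb' (i=4, period=19)

["b", "b", "ac", "aacdbccbdcbdcdadcbb"]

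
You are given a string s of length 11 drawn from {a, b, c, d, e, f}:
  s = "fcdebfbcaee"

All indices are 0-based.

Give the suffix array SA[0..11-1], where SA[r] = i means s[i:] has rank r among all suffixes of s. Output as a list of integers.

rank | idx | suffix
   0 |   8 | aee
   1 |   6 | bcaee
   2 |   4 | bfbcaee
   3 |   7 | caee
   4 |   1 | cdebfbcaee
   5 |   2 | debfbcaee
   6 |  10 | e
   7 |   3 | ebfbcaee
   8 |   9 | ee
   9 |   5 | fbcaee
  10 |   0 | fcdebfbcaee

[8, 6, 4, 7, 1, 2, 10, 3, 9, 5, 0]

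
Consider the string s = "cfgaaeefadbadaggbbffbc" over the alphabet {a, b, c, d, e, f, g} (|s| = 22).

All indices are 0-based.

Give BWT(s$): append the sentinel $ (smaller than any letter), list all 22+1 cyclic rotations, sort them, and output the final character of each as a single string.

rank  rotation                 last
    0  $cfgaaeefadbadaggbbffbc  c
    1  aaeefadbadaggbbffbc$cfg  g
    2  adaggbbffbc$cfgaaeefadb  b
    3  adbadaggbbffbc$cfgaaeef  f
    4  aeefadbadaggbbffbc$cfga  a
    5  aggbbffbc$cfgaaeefadbad  d
    6  badaggbbffbc$cfgaaeefad  d
    7  bbffbc$cfgaaeefadbadagg  g
    8  bc$cfgaaeefadbadaggbbff  f
    9  bffbc$cfgaaeefadbadaggb  b
   10  c$cfgaaeefadbadaggbbffb  b
   11  cfgaaeefadbadaggbbffbc$  $
   12  daggbbffbc$cfgaaeefadba  a
   13  dbadaggbbffbc$cfgaaeefa  a
   14  eefadbadaggbbffbc$cfgaa  a
   15  efadbadaggbbffbc$cfgaae  e
   16  fadbadaggbbffbc$cfgaaee  e
   17  fbc$cfgaaeefadbadaggbbf  f
   18  ffbc$cfgaaeefadbadaggbb  b
   19  fgaaeefadbadaggbbffbc$c  c
   20  gaaeefadbadaggbbffbc$cf  f
   21  gbbffbc$cfgaaeefadbadag  g
   22  ggbbffbc$cfgaaeefadbada  a

cgbfaddgfbb$aaaeefbcfga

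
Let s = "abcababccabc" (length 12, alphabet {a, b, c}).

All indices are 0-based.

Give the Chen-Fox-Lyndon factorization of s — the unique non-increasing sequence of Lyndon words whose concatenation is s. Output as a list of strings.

emit factor 1: 'abc' (i=0, period=3)
emit factor 2: 'ababccabc' (i=3, period=9)

["abc", "ababccabc"]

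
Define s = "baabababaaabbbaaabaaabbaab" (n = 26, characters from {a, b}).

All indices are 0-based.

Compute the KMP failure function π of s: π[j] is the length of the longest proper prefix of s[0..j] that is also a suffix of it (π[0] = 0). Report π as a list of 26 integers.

π[0] = 0
j=1 s[j]='a': π[1]=0 (border '')
j=2 s[j]='a': π[2]=0 (border '')
j=3 s[j]='b': π[3]=1 (border 'b')
j=4 s[j]='a': π[4]=2 (border 'ba')
j=5 s[j]='b': k: 2→0; π[5]=1 (border 'b')
j=6 s[j]='a': π[6]=2 (border 'ba')
j=7 s[j]='b': k: 2→0; π[7]=1 (border 'b')
j=8 s[j]='a': π[8]=2 (border 'ba')
j=9 s[j]='a': π[9]=3 (border 'baa')
j=10 s[j]='a': k: 3→0; π[10]=0 (border '')
j=11 s[j]='b': π[11]=1 (border 'b')
j=12 s[j]='b': k: 1→0; π[12]=1 (border 'b')
j=13 s[j]='b': k: 1→0; π[13]=1 (border 'b')
j=14 s[j]='a': π[14]=2 (border 'ba')
j=15 s[j]='a': π[15]=3 (border 'baa')
j=16 s[j]='a': k: 3→0; π[16]=0 (border '')
j=17 s[j]='b': π[17]=1 (border 'b')
j=18 s[j]='a': π[18]=2 (border 'ba')
j=19 s[j]='a': π[19]=3 (border 'baa')
j=20 s[j]='a': k: 3→0; π[20]=0 (border '')
j=21 s[j]='b': π[21]=1 (border 'b')
j=22 s[j]='b': k: 1→0; π[22]=1 (border 'b')
j=23 s[j]='a': π[23]=2 (border 'ba')
j=24 s[j]='a': π[24]=3 (border 'baa')
j=25 s[j]='b': π[25]=4 (border 'baab')

[0, 0, 0, 1, 2, 1, 2, 1, 2, 3, 0, 1, 1, 1, 2, 3, 0, 1, 2, 3, 0, 1, 1, 2, 3, 4]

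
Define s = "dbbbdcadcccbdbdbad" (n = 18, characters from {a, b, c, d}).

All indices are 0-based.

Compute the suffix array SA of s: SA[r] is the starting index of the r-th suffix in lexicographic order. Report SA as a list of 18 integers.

[16, 6, 15, 1, 2, 13, 11, 3, 5, 10, 9, 8, 17, 14, 0, 12, 4, 7]

rank | idx | suffix
   0 |  16 | ad
   1 |   6 | adcccbdbdbad
   2 |  15 | bad
   3 |   1 | bbbdcadcccbdbdbad
   4 |   2 | bbdcadcccbdbdbad
   5 |  13 | bdbad
   6 |  11 | bdbdbad
   7 |   3 | bdcadcccbdbdbad
   8 |   5 | cadcccbdbdbad
   9 |  10 | cbdbdbad
  10 |   9 | ccbdbdbad
  11 |   8 | cccbdbdbad
  12 |  17 | d
  13 |  14 | dbad
  14 |   0 | dbbbdcadcccbdbdbad
  15 |  12 | dbdbad
  16 |   4 | dcadcccbdbdbad
  17 |   7 | dcccbdbdbad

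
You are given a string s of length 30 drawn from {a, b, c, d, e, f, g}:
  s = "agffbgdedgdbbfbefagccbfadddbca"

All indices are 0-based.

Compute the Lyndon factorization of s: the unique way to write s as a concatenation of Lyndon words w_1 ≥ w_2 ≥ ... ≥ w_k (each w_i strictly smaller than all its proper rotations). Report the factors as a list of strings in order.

["agffbgdedgdbbfbef", "agccbf", "adddbc", "a"]

emit factor 1: 'agffbgdedgdbbfbef' (i=0, period=17)
emit factor 2: 'agccbf' (i=17, period=6)
emit factor 3: 'adddbc' (i=23, period=6)
emit factor 4: 'a' (i=29, period=1)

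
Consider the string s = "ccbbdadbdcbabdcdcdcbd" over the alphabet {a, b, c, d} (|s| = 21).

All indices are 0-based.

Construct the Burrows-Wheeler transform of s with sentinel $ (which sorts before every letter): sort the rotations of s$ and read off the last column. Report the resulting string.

dbdcccbdadcd$ddbbabccb

rank  rotation                last
    0  $ccbbdadbdcbabdcdcdcbd  d
    1  abdcdcdcbd$ccbbdadbdcb  b
    2  adbdcbabdcdcdcbd$ccbbd  d
    3  babdcdcdcbd$ccbbdadbdc  c
    4  bbdadbdcbabdcdcdcbd$cc  c
    5  bd$ccbbdadbdcbabdcdcdc  c
    6  bdadbdcbabdcdcdcbd$ccb  b
    7  bdcbabdcdcdcbd$ccbbdad  d
    8  bdcdcdcbd$ccbbdadbdcba  a
    9  cbabdcdcdcbd$ccbbdadbd  d
   10  cbbdadbdcbabdcdcdcbd$c  c
   11  cbd$ccbbdadbdcbabdcdcd  d
   12  ccbbdadbdcbabdcdcdcbd$  $
   13  cdcbd$ccbbdadbdcbabdcd  d
   14  cdcdcbd$ccbbdadbdcbabd  d
   15  d$ccbbdadbdcbabdcdcdcb  b
   16  dadbdcbabdcdcdcbd$ccbb  b
   17  dbdcbabdcdcdcbd$ccbbda  a
   18  dcbabdcdcdcbd$ccbbdadb  b
   19  dcbd$ccbbdadbdcbabdcdc  c
   20  dcdcbd$ccbbdadbdcbabdc  c
   21  dcdcdcbd$ccbbdadbdcbab  b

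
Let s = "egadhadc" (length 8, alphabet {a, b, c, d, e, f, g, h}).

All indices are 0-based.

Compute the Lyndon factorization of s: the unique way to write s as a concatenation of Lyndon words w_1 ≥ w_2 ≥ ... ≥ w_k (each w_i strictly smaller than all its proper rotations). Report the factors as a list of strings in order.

emit factor 1: 'eg' (i=0, period=2)
emit factor 2: 'adh' (i=2, period=3)
emit factor 3: 'adc' (i=5, period=3)

["eg", "adh", "adc"]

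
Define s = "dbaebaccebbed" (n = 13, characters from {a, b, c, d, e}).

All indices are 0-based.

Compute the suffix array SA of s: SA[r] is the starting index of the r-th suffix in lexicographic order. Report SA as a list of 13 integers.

[5, 2, 4, 1, 9, 10, 6, 7, 12, 0, 3, 8, 11]

rank | idx | suffix
   0 |   5 | accebbed
   1 |   2 | aebaccebbed
   2 |   4 | baccebbed
   3 |   1 | baebaccebbed
   4 |   9 | bbed
   5 |  10 | bed
   6 |   6 | ccebbed
   7 |   7 | cebbed
   8 |  12 | d
   9 |   0 | dbaebaccebbed
  10 |   3 | ebaccebbed
  11 |   8 | ebbed
  12 |  11 | ed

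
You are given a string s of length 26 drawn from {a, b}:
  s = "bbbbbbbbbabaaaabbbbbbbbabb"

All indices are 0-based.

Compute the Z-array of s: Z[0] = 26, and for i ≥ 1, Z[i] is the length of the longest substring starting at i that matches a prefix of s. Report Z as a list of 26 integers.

[26, 8, 7, 6, 5, 4, 3, 2, 1, 0, 1, 0, 0, 0, 0, 8, 7, 6, 5, 4, 3, 2, 1, 0, 2, 1]

Z[0]=26
i=1: i≥r, start 0; Z[1]=8 extend→box=[1,9)
i=2: min(r-i=7, Z[1]=8)=7; Z[2]=7
i=3: min(r-i=6, Z[2]=7)=6; Z[3]=6
i=4: min(r-i=5, Z[3]=6)=5; Z[4]=5
i=5: min(r-i=4, Z[4]=5)=4; Z[5]=4
i=6: min(r-i=3, Z[5]=4)=3; Z[6]=3
i=7: min(r-i=2, Z[6]=3)=2; Z[7]=2
i=8: min(r-i=1, Z[7]=2)=1; Z[8]=1
i=9: i≥r, start 0; Z[9]=0
i=10: i≥r, start 0; Z[10]=1 extend→box=[10,11)
i=11: i≥r, start 0; Z[11]=0
i=12: i≥r, start 0; Z[12]=0
i=13: i≥r, start 0; Z[13]=0
i=14: i≥r, start 0; Z[14]=0
i=15: i≥r, start 0; Z[15]=8 extend→box=[15,23)
i=16: min(r-i=7, Z[1]=8)=7; Z[16]=7
i=17: min(r-i=6, Z[2]=7)=6; Z[17]=6
i=18: min(r-i=5, Z[3]=6)=5; Z[18]=5
i=19: min(r-i=4, Z[4]=5)=4; Z[19]=4
i=20: min(r-i=3, Z[5]=4)=3; Z[20]=3
i=21: min(r-i=2, Z[6]=3)=2; Z[21]=2
i=22: min(r-i=1, Z[7]=2)=1; Z[22]=1
i=23: i≥r, start 0; Z[23]=0
i=24: i≥r, start 0; Z[24]=2 extend→box=[24,26)
i=25: min(r-i=1, Z[1]=8)=1; Z[25]=1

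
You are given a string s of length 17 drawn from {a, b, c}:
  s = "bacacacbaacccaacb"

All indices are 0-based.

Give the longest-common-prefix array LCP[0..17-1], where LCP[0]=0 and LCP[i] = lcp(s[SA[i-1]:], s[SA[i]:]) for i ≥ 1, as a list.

sorted suffixes:
  #0 SA[0]=13  'aacb'
  #1 SA[1]=8  'aacccaacb'
  #2 SA[2]=1  'acacacbaacccaacb'
  #3 SA[3]=3  'acacbaacccaacb'
  #4 SA[4]=14  'acb'
  #5 SA[5]=5  'acbaacccaacb'
  #6 SA[6]=9  'acccaacb'
  #7 SA[7]=16  'b'
  #8 SA[8]=7  'baacccaacb'
  #9 SA[9]=0  'bacacacbaacccaacb'
  #10 SA[10]=12  'caacb'
  #11 SA[11]=2  'cacacbaacccaacb'
  #12 SA[12]=4  'cacbaacccaacb'
  #13 SA[13]=15  'cb'
  #14 SA[14]=6  'cbaacccaacb'
  #15 SA[15]=11  'ccaacb'
  #16 SA[16]=10  'cccaacb'

SA = [13, 8, 1, 3, 14, 5, 9, 16, 7, 0, 12, 2, 4, 15, 6, 11, 10]
[i] adj suffixes → lcp
  [1] 13/8 → 3 ('aac')
  [2] 8/1 → 1 ('a')
  [3] 1/3 → 4 ('acac')
  [4] 3/14 → 2 ('ac')
  [5] 14/5 → 3 ('acb')
  [6] 5/9 → 2 ('ac')
  [7] 9/16 → 0 ('')
  [8] 16/7 → 1 ('b')
  [9] 7/0 → 2 ('ba')
  [10] 0/12 → 0 ('')
  [11] 12/2 → 2 ('ca')
  [12] 2/4 → 3 ('cac')
  [13] 4/15 → 1 ('c')
  [14] 15/6 → 2 ('cb')
  [15] 6/11 → 1 ('c')
  [16] 11/10 → 2 ('cc')

[0, 3, 1, 4, 2, 3, 2, 0, 1, 2, 0, 2, 3, 1, 2, 1, 2]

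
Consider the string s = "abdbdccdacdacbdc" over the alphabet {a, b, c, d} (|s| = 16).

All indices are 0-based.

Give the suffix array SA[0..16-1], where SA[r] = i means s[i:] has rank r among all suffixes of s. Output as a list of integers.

[0, 11, 8, 1, 13, 3, 15, 12, 5, 9, 6, 10, 7, 2, 14, 4]

rank | idx | suffix
   0 |   0 | abdbdccdacdacbdc
   1 |  11 | acbdc
   2 |   8 | acdacbdc
   3 |   1 | bdbdccdacdacbdc
   4 |  13 | bdc
   5 |   3 | bdccdacdacbdc
   6 |  15 | c
   7 |  12 | cbdc
   8 |   5 | ccdacdacbdc
   9 |   9 | cdacbdc
  10 |   6 | cdacdacbdc
  11 |  10 | dacbdc
  12 |   7 | dacdacbdc
  13 |   2 | dbdccdacdacbdc
  14 |  14 | dc
  15 |   4 | dccdacdacbdc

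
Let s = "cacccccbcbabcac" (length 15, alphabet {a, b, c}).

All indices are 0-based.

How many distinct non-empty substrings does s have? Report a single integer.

sorted suffixes:
  #0 SA[0]=10  'abcac'
  #1 SA[1]=13  'ac'
  #2 SA[2]=1  'acccccbcbabcac'
  #3 SA[3]=9  'babcac'
  #4 SA[4]=11  'bcac'
  #5 SA[5]=7  'bcbabcac'
  #6 SA[6]=14  'c'
  #7 SA[7]=12  'cac'
  #8 SA[8]=0  'cacccccbcbabcac'
  #9 SA[9]=8  'cbabcac'
  #10 SA[10]=6  'cbcbabcac'
  #11 SA[11]=5  'ccbcbabcac'
  #12 SA[12]=4  'cccbcbabcac'
  #13 SA[13]=3  'ccccbcbabcac'
  #14 SA[14]=2  'cccccbcbabcac'

SA = [10, 13, 1, 9, 11, 7, 14, 12, 0, 8, 6, 5, 4, 3, 2]
i: (SA[i-1],SA[i]) lcp shared
  1: (10,13) 1 'a'
  2: (13,1) 2 'ac'
  3: (1,9) 0 ''
  4: (9,11) 1 'b'
  5: (11,7) 2 'bc'
  6: (7,14) 0 ''
  7: (14,12) 1 'c'
  8: (12,0) 3 'cac'
  9: (0,8) 1 'c'
  10: (8,6) 2 'cb'
  11: (6,5) 1 'c'
  12: (5,4) 2 'cc'
  13: (4,3) 3 'ccc'
  14: (3,2) 4 'cccc'

n(n+1)/2 = 15·16/2 = 120
Σ LCP = 0 + 1 + 2 + 0 + 1 + 2 + 0 + 1 + 3 + 1 + 2 + 1 + 2 + 3 + 4 = 23
distinct = 120 − 23 = 97

97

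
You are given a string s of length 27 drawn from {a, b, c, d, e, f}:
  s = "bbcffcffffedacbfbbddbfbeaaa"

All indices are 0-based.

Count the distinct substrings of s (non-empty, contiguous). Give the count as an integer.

rank | idx | suffix
   0 |  26 | a
   1 |  25 | aa
   2 |  24 | aaa
   3 |  12 | acbfbbddbfbeaaa
   4 |   0 | bbcffcffffedacbfbbddbfbeaaa
   5 |  16 | bbddbfbeaaa
   6 |   1 | bcffcffffedacbfbbddbfbeaaa
   7 |  17 | bddbfbeaaa
   8 |  22 | beaaa
   9 |  14 | bfbbddbfbeaaa
  10 |  20 | bfbeaaa
  11 |  13 | cbfbbddbfbeaaa
  12 |   2 | cffcffffedacbfbbddbfbeaaa
  13 |   5 | cffffedacbfbbddbfbeaaa
  14 |  11 | dacbfbbddbfbeaaa
  15 |  19 | dbfbeaaa
  16 |  18 | ddbfbeaaa
  17 |  23 | eaaa
  18 |  10 | edacbfbbddbfbeaaa
  19 |  15 | fbbddbfbeaaa
  20 |  21 | fbeaaa
  21 |   4 | fcffffedacbfbbddbfbeaaa
  22 |   9 | fedacbfbbddbfbeaaa
  23 |   3 | ffcffffedacbfbbddbfbeaaa
  24 |   8 | ffedacbfbbddbfbeaaa
  25 |   7 | fffedacbfbbddbfbeaaa
  26 |   6 | ffffedacbfbbddbfbeaaa

SA = [26, 25, 24, 12, 0, 16, 1, 17, 22, 14, 20, 13, 2, 5, 11, 19, 18, 23, 10, 15, 21, 4, 9, 3, 8, 7, 6]
i: (SA[i-1],SA[i]) lcp shared
  1: (26,25) 1 'a'
  2: (25,24) 2 'aa'
  3: (24,12) 1 'a'
  4: (12,0) 0 ''
  5: (0,16) 2 'bb'
  6: (16,1) 1 'b'
  7: (1,17) 1 'b'
  8: (17,22) 1 'b'
  9: (22,14) 1 'b'
  10: (14,20) 3 'bfb'
  11: (20,13) 0 ''
  12: (13,2) 1 'c'
  13: (2,5) 3 'cff'
  14: (5,11) 0 ''
  15: (11,19) 1 'd'
  16: (19,18) 1 'd'
  17: (18,23) 0 ''
  18: (23,10) 1 'e'
  19: (10,15) 0 ''
  20: (15,21) 2 'fb'
  21: (21,4) 1 'f'
  22: (4,9) 1 'f'
  23: (9,3) 1 'f'
  24: (3,8) 2 'ff'
  25: (8,7) 2 'ff'
  26: (7,6) 3 'fff'

n(n+1)/2 = 27·28/2 = 378
Σ LCP = 0 + 1 + 2 + 1 + 0 + 2 + 1 + 1 + 1 + 1 + 3 + 0 + 1 + 3 + 0 + 1 + 1 + 0 + 1 + 0 + 2 + 1 + 1 + 1 + 2 + 2 + 3 = 32
distinct = 378 − 32 = 346

346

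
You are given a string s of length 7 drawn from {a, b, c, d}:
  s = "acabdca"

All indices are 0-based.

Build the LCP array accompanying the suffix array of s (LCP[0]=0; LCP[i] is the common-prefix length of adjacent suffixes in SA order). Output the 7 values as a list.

[0, 1, 1, 0, 0, 2, 0]

rank | idx | suffix
   0 |   6 | a
   1 |   2 | abdca
   2 |   0 | acabdca
   3 |   3 | bdca
   4 |   5 | ca
   5 |   1 | cabdca
   6 |   4 | dca

SA = [6, 2, 0, 3, 5, 1, 4]
i: (SA[i-1],SA[i]) lcp shared
  1: (6,2) 1 'a'
  2: (2,0) 1 'a'
  3: (0,3) 0 ''
  4: (3,5) 0 ''
  5: (5,1) 2 'ca'
  6: (1,4) 0 ''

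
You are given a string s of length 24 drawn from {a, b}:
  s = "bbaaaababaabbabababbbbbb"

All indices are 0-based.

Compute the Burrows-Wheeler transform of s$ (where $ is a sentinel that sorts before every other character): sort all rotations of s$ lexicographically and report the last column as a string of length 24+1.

bbaabbabbabbbaabaab$abbba

rank  rotation                   last
    0  $bbaaaababaabbabababbbbbb  b
    1  aaaababaabbabababbbbbb$bb  b
    2  aaababaabbabababbbbbb$bba  a
    3  aababaabbabababbbbbb$bbaa  a
    4  aabbabababbbbbb$bbaaaabab  b
    5  abaabbabababbbbbb$bbaaaab  b
    6  ababaabbabababbbbbb$bbaaa  a
    7  abababbbbbb$bbaaaababaabb  b
    8  ababbbbbb$bbaaaababaabbab  b
    9  abbabababbbbbb$bbaaaababa  a
   10  abbbbbb$bbaaaababaabbabab  b
   11  b$bbaaaababaabbabababbbbb  b
   12  baaaababaabbabababbbbbb$b  b
   13  baabbabababbbbbb$bbaaaaba  a
   14  babaabbabababbbbbb$bbaaaa  a
   15  babababbbbbb$bbaaaababaab  b
   16  bababbbbbb$bbaaaababaabba  a
   17  babbbbbb$bbaaaababaabbaba  a
   18  bb$bbaaaababaabbabababbbb  b
   19  bbaaaababaabbabababbbbbb$  $
   20  bbabababbbbbb$bbaaaababaa  a
   21  bbb$bbaaaababaabbabababbb  b
   22  bbbb$bbaaaababaabbabababb  b
   23  bbbbb$bbaaaababaabbababab  b
   24  bbbbbb$bbaaaababaabbababa  a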